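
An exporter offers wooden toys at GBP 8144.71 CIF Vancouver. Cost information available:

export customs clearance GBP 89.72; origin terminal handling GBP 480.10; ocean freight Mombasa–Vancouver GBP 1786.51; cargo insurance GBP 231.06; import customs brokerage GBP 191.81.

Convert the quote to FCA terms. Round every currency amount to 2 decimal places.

FCA price: GBP 5647.04

Not relevant to the conversion: export clearance — on the seller under both CIF and FCA; already in the CIF price and stays in the FCA price. brokerage — on the buyer under both terms; not part of either seller's price.
From CIF to FCA, the seller no longer bears: origin terminal, freight, insurance.
FCA price = 8144.71 − 480.10 − 1786.51 − 231.06 = 5647.04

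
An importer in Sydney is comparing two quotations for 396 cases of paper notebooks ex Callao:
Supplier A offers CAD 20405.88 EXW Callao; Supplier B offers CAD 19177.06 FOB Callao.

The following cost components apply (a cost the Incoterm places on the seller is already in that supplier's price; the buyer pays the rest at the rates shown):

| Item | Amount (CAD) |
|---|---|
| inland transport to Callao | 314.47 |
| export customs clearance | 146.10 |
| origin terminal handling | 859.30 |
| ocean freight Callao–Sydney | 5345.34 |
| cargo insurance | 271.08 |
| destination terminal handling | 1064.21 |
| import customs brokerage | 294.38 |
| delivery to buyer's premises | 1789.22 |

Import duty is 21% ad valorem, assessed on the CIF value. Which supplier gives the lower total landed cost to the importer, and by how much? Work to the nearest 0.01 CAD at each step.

Supplier A (EXW):
CIF value = EXW price + inland to port + export clearance + origin terminal + freight + insurance = 20405.88 + 314.47 + 146.10 + 859.30 + 5345.34 + 271.08 = 27342.17
Import duty = 27342.17 × 21% = 5741.86
Buyer bears (A): 314.47 + 146.10 + 859.30 + 5345.34 + 271.08 + 1064.21 + 294.38 + 1789.22 = 10084.10
Landed cost (A) = invoice 20405.88 + 10084.10 + duty 5741.86 = 36231.84
Supplier B (FOB):
CIF value = FOB price + freight + insurance = 19177.06 + 5345.34 + 271.08 = 24793.48
Import duty = 24793.48 × 21% = 5206.63
Buyer bears (B): 5345.34 + 271.08 + 1064.21 + 294.38 + 1789.22 = 8764.23
Landed cost (B) = invoice 19177.06 + 8764.23 + duty 5206.63 = 33147.92
Difference = |36231.84 − 33147.92| = 3083.92

Supplier B is cheaper by CAD 3083.92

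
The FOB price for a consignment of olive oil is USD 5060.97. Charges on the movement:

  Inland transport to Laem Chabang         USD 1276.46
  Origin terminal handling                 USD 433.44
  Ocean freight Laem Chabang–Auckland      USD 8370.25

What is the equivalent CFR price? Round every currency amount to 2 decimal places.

Not relevant to the conversion: origin terminal, inland to port — on the seller under both FOB and CFR; already in the FOB price and stays in the CFR price.
From FOB to CFR, the seller additionally bears: freight.
CFR price = 5060.97 + 8370.25 = 13431.22

CFR price: USD 13431.22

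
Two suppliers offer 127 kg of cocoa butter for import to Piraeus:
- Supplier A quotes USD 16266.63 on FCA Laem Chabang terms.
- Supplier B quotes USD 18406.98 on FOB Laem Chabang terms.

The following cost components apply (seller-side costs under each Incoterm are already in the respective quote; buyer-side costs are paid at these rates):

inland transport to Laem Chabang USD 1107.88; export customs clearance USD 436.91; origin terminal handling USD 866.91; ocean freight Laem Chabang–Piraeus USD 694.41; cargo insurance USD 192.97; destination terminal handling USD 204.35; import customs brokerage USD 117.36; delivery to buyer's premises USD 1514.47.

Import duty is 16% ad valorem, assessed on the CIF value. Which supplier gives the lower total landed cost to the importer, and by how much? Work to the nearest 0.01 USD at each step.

Supplier A (FCA):
CIF value = FCA price + origin terminal + freight + insurance = 16266.63 + 866.91 + 694.41 + 192.97 = 18020.92
Import duty = 18020.92 × 16% = 2883.35
Buyer bears (A): 866.91 + 694.41 + 192.97 + 204.35 + 117.36 + 1514.47 = 3590.47
Landed cost (A) = invoice 16266.63 + 3590.47 + duty 2883.35 = 22740.45
Supplier B (FOB):
CIF value = FOB price + freight + insurance = 18406.98 + 694.41 + 192.97 = 19294.36
Import duty = 19294.36 × 16% = 3087.10
Buyer bears (B): 694.41 + 192.97 + 204.35 + 117.36 + 1514.47 = 2723.56
Landed cost (B) = invoice 18406.98 + 2723.56 + duty 3087.10 = 24217.64
Difference = |22740.45 − 24217.64| = 1477.19

Supplier A is cheaper by USD 1477.19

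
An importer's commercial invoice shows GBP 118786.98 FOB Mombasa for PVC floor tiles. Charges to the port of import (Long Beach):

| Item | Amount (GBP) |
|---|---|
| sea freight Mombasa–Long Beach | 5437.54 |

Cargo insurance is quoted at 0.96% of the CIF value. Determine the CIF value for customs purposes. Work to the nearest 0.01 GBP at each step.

Let C be the CIF value. C = FOB price + freight + 0.96% × C
C − 0.96% × C = 118786.98 + 5437.54
0.9904 × C = 124224.52
C = 124224.52 / 0.9904 = 125428.63
Insurance premium = 0.96% × 125428.63 = 1204.11

CIF value: GBP 125428.63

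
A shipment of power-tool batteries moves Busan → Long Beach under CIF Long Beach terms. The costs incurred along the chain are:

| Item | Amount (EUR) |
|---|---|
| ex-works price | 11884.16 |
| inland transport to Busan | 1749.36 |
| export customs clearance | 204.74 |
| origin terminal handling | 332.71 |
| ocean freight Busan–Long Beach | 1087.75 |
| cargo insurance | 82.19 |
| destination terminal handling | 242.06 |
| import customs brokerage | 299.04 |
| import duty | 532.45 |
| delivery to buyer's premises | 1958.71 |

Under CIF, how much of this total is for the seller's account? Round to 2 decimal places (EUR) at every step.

Seller's account: EUR 15340.91

CIF: the seller pays costs through ocean freight and marine insurance to the destination port.
Seller's account: goods 11884.16 + inland to port 1749.36 + export clearance 204.74 + origin terminal 332.71 + freight 1087.75 + insurance 82.19 = 15340.91
Buyer's account: destination terminal 242.06 + brokerage 299.04 + duty 532.45 + delivery 1958.71 = 3032.26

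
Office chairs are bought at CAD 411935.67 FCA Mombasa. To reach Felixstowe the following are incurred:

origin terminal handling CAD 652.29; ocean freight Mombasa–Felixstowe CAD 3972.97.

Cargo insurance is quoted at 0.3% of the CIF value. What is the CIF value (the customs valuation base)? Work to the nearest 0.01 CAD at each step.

CIF value: CAD 417814.37

Let C be the CIF value. C = FCA price + pre-shipment costs + freight + 0.3% × C
C − 0.3% × C = 411935.67 + 652.29 + 3972.97
0.997 × C = 416560.93
C = 416560.93 / 0.997 = 417814.37
Insurance premium = 0.3% × 417814.37 = 1253.44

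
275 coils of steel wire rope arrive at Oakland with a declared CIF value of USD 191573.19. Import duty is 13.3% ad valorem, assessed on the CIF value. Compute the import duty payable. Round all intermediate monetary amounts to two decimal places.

Import duty: USD 25479.23

Import duty = 191573.19 × 13.3% = 25479.23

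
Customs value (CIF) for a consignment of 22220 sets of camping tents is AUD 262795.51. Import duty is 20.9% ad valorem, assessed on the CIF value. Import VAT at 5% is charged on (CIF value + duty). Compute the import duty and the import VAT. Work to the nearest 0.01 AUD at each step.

Import duty: AUD 54924.26; import VAT: AUD 15885.99

Import duty = 262795.51 × 20.9% = 54924.26
VAT base = CIF + duty = 262795.51 + 54924.26 = 317719.77
Import VAT = 317719.77 × 5% = 15885.99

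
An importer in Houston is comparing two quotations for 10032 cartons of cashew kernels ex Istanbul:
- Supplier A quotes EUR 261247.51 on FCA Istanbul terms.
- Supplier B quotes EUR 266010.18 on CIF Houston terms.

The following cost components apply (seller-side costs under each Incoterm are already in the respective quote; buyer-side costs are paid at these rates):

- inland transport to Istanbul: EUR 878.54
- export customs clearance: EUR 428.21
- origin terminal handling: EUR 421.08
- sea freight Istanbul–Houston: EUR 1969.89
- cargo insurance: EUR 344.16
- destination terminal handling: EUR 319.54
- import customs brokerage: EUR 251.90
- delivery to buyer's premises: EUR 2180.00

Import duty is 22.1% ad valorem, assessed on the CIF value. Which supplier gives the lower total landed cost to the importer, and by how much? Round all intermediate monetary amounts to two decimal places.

Supplier A (FCA):
CIF value = FCA price + origin terminal + freight + insurance = 261247.51 + 421.08 + 1969.89 + 344.16 = 263982.64
Import duty = 263982.64 × 22.1% = 58340.16
Buyer bears (A): 421.08 + 1969.89 + 344.16 + 319.54 + 251.90 + 2180.00 = 5486.57
Landed cost (A) = invoice 261247.51 + 5486.57 + duty 58340.16 = 325074.24
Supplier B (CIF):
The CIF price already equals the CIF value: 266010.18
Import duty = 266010.18 × 22.1% = 58788.25
Buyer bears (B): 319.54 + 251.90 + 2180.00 = 2751.44
Landed cost (B) = invoice 266010.18 + 2751.44 + duty 58788.25 = 327549.87
Difference = |325074.24 − 327549.87| = 2475.63

Supplier A is cheaper by EUR 2475.63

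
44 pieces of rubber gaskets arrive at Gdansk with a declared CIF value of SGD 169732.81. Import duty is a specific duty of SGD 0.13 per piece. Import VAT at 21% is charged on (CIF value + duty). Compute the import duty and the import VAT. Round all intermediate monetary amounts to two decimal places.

Import duty = 44 × 0.13 = 5.72
VAT base = CIF + duty = 169732.81 + 5.72 = 169738.53
Import VAT = 169738.53 × 21% = 35645.09

Import duty: SGD 5.72; import VAT: SGD 35645.09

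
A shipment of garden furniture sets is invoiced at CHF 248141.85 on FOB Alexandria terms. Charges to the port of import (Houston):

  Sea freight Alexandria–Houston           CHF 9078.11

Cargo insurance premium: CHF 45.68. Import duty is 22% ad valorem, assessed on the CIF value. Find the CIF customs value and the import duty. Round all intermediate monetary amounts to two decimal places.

CIF = FOB price + freight + insurance
CIF = 248141.85 + 9078.11 + 45.68 = 257265.64
Import duty = 257265.64 × 22% = 56598.44

CIF value: CHF 257265.64; import duty: CHF 56598.44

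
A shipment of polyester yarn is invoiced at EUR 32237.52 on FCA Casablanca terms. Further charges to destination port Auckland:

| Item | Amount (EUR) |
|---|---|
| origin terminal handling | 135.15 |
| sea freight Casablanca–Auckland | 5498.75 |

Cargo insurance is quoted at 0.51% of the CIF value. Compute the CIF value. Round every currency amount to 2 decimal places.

CIF value: EUR 38065.55

Let C be the CIF value. C = FCA price + pre-shipment costs + freight + 0.51% × C
C − 0.51% × C = 32237.52 + 135.15 + 5498.75
0.9949 × C = 37871.42
C = 37871.42 / 0.9949 = 38065.55
Insurance premium = 0.51% × 38065.55 = 194.13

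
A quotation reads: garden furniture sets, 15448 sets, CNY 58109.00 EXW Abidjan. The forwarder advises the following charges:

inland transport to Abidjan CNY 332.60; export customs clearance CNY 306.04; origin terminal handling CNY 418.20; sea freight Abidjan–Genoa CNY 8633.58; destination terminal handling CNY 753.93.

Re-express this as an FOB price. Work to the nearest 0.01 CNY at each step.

FOB price: CNY 59165.84

Not relevant to the conversion: destination terminal, freight — on the buyer under both terms; not part of either seller's price.
From EXW to FOB, the seller additionally bears: inland to port, export clearance, origin terminal.
FOB price = 58109.00 + 332.60 + 306.04 + 418.20 = 59165.84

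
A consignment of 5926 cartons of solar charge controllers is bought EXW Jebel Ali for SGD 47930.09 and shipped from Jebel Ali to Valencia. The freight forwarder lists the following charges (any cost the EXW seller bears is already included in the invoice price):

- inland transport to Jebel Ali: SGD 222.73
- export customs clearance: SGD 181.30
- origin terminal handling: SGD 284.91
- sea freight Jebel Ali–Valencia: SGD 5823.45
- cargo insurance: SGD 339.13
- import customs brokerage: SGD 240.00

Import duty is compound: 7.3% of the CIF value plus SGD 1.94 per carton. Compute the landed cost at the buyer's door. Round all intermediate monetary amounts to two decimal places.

EXW: the seller makes goods available at their premises; the buyer bears all onward costs.
CIF value = EXW price + inland to port + export clearance + origin terminal + freight + insurance = 47930.09 + 222.73 + 181.30 + 284.91 + 5823.45 + 339.13 = 54781.61
Ad valorem component: 54781.61 × 7.3% = 3999.06
Specific component: 5926 × 1.94 = 11496.44
Import duty = 3999.06 + 11496.44 = 15495.50
Buyer bears: inland to port 222.73 + export clearance 181.30 + origin terminal 284.91 + freight 5823.45 + insurance 339.13 + brokerage 240.00 + duty 15495.50 = 22587.02
Landed cost = invoice 47930.09 + 22587.02 = 70517.11

Total landed cost: SGD 70517.11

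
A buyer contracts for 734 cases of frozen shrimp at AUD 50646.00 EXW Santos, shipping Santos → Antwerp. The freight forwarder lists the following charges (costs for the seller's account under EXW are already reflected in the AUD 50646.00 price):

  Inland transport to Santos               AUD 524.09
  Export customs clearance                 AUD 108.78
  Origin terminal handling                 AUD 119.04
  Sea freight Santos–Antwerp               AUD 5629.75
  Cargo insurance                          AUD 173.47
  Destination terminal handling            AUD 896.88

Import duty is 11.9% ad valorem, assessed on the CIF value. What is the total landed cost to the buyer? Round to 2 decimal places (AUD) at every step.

Total landed cost: AUD 64904.94

EXW: the seller makes goods available at their premises; the buyer bears all onward costs.
CIF value = EXW price + inland to port + export clearance + origin terminal + freight + insurance = 50646.00 + 524.09 + 108.78 + 119.04 + 5629.75 + 173.47 = 57201.13
Import duty = 57201.13 × 11.9% = 6806.93
Buyer bears: inland to port 524.09 + export clearance 108.78 + origin terminal 119.04 + freight 5629.75 + insurance 173.47 + destination terminal 896.88 + duty 6806.93 = 14258.94
Landed cost = invoice 50646.00 + 14258.94 = 64904.94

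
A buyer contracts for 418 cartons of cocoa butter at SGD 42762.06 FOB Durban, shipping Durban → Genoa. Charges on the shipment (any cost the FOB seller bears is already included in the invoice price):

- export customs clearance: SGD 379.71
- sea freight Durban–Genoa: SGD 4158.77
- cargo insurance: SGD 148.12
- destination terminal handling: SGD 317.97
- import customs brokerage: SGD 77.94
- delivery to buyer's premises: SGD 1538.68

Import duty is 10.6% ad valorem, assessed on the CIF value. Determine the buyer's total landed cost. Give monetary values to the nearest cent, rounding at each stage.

FOB: the seller bears costs until goods are on board at the origin port; the buyer bears freight, insurance and all costs thereafter.
Already in the invoice (seller's account under FOB): export clearance — exclude.
CIF value = FOB price + freight + insurance = 42762.06 + 4158.77 + 148.12 = 47068.95
Import duty = 47068.95 × 10.6% = 4989.31
Buyer bears: freight 4158.77 + insurance 148.12 + destination terminal 317.97 + brokerage 77.94 + delivery 1538.68 + duty 4989.31 = 11230.79
Landed cost = invoice 42762.06 + 11230.79 = 53992.85

Total landed cost: SGD 53992.85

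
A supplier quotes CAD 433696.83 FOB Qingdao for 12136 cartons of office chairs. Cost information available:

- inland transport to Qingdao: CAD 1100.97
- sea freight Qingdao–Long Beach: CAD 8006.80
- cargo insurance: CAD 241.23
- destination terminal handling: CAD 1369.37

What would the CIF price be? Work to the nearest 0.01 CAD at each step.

Not relevant to the conversion: inland to port — on the seller under both FOB and CIF; already in the FOB price and stays in the CIF price. destination terminal — on the buyer under both terms; not part of either seller's price.
From FOB to CIF, the seller additionally bears: freight, insurance.
CIF price = 433696.83 + 8006.80 + 241.23 = 441944.86

CIF price: CAD 441944.86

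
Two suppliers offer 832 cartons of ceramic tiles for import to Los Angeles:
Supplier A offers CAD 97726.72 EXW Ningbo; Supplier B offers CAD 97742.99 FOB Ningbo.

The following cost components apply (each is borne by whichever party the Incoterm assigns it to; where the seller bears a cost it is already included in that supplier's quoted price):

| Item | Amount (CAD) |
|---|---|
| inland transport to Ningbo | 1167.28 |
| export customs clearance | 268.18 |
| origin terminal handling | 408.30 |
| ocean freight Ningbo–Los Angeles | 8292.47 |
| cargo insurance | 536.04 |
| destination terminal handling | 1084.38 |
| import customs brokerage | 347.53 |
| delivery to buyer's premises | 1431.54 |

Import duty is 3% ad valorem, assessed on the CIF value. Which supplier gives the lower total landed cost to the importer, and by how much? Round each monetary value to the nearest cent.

Supplier A (EXW):
CIF value = EXW price + inland to port + export clearance + origin terminal + freight + insurance = 97726.72 + 1167.28 + 268.18 + 408.30 + 8292.47 + 536.04 = 108398.99
Import duty = 108398.99 × 3% = 3251.97
Buyer bears (A): 1167.28 + 268.18 + 408.30 + 8292.47 + 536.04 + 1084.38 + 347.53 + 1431.54 = 13535.72
Landed cost (A) = invoice 97726.72 + 13535.72 + duty 3251.97 = 114514.41
Supplier B (FOB):
CIF value = FOB price + freight + insurance = 97742.99 + 8292.47 + 536.04 = 106571.50
Import duty = 106571.50 × 3% = 3197.15
Buyer bears (B): 8292.47 + 536.04 + 1084.38 + 347.53 + 1431.54 = 11691.96
Landed cost (B) = invoice 97742.99 + 11691.96 + duty 3197.15 = 112632.10
Difference = |114514.41 − 112632.10| = 1882.31

Supplier B is cheaper by CAD 1882.31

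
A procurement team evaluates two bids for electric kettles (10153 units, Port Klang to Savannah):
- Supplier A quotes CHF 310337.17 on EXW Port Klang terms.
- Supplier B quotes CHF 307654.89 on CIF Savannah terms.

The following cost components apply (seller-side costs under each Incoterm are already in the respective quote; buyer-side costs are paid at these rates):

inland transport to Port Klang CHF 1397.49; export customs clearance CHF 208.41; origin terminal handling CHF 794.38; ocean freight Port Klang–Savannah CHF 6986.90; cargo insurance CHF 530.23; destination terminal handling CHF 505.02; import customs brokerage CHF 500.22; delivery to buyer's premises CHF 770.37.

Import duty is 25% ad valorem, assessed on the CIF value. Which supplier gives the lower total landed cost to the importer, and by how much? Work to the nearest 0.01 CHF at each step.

Supplier B is cheaper by CHF 15749.62

Supplier A (EXW):
CIF value = EXW price + inland to port + export clearance + origin terminal + freight + insurance = 310337.17 + 1397.49 + 208.41 + 794.38 + 6986.90 + 530.23 = 320254.58
Import duty = 320254.58 × 25% = 80063.65
Buyer bears (A): 1397.49 + 208.41 + 794.38 + 6986.90 + 530.23 + 505.02 + 500.22 + 770.37 = 11693.02
Landed cost (A) = invoice 310337.17 + 11693.02 + duty 80063.65 = 402093.84
Supplier B (CIF):
The CIF price already equals the CIF value: 307654.89
Import duty = 307654.89 × 25% = 76913.72
Buyer bears (B): 505.02 + 500.22 + 770.37 = 1775.61
Landed cost (B) = invoice 307654.89 + 1775.61 + duty 76913.72 = 386344.22
Difference = |402093.84 − 386344.22| = 15749.62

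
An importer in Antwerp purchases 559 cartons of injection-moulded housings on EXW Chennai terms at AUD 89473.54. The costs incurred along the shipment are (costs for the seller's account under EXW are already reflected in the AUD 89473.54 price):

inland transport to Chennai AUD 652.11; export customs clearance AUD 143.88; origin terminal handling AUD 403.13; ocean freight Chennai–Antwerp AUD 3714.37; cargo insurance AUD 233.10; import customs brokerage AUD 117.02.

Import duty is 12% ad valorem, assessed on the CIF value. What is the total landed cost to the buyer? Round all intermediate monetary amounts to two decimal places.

Total landed cost: AUD 106091.57

EXW: the seller makes goods available at their premises; the buyer bears all onward costs.
CIF value = EXW price + inland to port + export clearance + origin terminal + freight + insurance = 89473.54 + 652.11 + 143.88 + 403.13 + 3714.37 + 233.10 = 94620.13
Import duty = 94620.13 × 12% = 11354.42
Buyer bears: inland to port 652.11 + export clearance 143.88 + origin terminal 403.13 + freight 3714.37 + insurance 233.10 + brokerage 117.02 + duty 11354.42 = 16618.03
Landed cost = invoice 89473.54 + 16618.03 = 106091.57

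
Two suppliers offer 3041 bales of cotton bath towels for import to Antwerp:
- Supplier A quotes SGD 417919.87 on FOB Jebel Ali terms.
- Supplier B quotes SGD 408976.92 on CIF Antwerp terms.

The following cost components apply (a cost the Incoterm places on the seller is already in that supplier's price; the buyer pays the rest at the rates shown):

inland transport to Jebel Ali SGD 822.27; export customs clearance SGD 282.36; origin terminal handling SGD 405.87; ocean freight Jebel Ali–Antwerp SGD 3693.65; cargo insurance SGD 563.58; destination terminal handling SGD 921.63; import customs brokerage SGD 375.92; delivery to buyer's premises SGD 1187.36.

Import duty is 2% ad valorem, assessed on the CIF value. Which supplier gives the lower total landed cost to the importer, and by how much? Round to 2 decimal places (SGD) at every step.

Supplier A (FOB):
CIF value = FOB price + freight + insurance = 417919.87 + 3693.65 + 563.58 = 422177.10
Import duty = 422177.10 × 2% = 8443.54
Buyer bears (A): 3693.65 + 563.58 + 921.63 + 375.92 + 1187.36 = 6742.14
Landed cost (A) = invoice 417919.87 + 6742.14 + duty 8443.54 = 433105.55
Supplier B (CIF):
The CIF price already equals the CIF value: 408976.92
Import duty = 408976.92 × 2% = 8179.54
Buyer bears (B): 921.63 + 375.92 + 1187.36 = 2484.91
Landed cost (B) = invoice 408976.92 + 2484.91 + duty 8179.54 = 419641.37
Difference = |433105.55 − 419641.37| = 13464.18

Supplier B is cheaper by SGD 13464.18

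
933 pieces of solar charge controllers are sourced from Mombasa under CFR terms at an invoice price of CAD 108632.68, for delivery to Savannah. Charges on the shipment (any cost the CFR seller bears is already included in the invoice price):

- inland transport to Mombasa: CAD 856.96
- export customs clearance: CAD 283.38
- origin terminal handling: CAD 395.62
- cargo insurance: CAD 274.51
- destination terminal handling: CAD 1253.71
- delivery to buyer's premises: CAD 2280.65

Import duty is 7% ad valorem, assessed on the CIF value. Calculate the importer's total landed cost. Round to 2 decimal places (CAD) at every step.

CFR: the seller pays costs through ocean freight to the destination port, but not insurance.
Already in the invoice (seller's account under CFR): inland to port, export clearance, origin terminal — exclude.
CIF value = CFR price + insurance = 108632.68 + 274.51 = 108907.19
Import duty = 108907.19 × 7% = 7623.50
Buyer bears: insurance 274.51 + destination terminal 1253.71 + delivery 2280.65 + duty 7623.50 = 11432.37
Landed cost = invoice 108632.68 + 11432.37 = 120065.05

Total landed cost: CAD 120065.05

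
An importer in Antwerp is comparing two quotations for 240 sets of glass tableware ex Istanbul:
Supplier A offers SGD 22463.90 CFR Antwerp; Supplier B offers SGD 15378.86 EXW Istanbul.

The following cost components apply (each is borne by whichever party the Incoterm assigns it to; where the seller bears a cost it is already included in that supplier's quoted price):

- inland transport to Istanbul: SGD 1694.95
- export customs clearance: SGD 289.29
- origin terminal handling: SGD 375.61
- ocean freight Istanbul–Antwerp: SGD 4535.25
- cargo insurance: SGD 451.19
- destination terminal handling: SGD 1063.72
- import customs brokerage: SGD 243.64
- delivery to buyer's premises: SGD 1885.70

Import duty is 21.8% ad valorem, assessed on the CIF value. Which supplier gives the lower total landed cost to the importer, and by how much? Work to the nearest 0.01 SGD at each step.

Supplier B is cheaper by SGD 231.35

Supplier A (CFR):
CIF value = CFR price + insurance = 22463.90 + 451.19 = 22915.09
Import duty = 22915.09 × 21.8% = 4995.49
Buyer bears (A): 451.19 + 1063.72 + 243.64 + 1885.70 = 3644.25
Landed cost (A) = invoice 22463.90 + 3644.25 + duty 4995.49 = 31103.64
Supplier B (EXW):
CIF value = EXW price + inland to port + export clearance + origin terminal + freight + insurance = 15378.86 + 1694.95 + 289.29 + 375.61 + 4535.25 + 451.19 = 22725.15
Import duty = 22725.15 × 21.8% = 4954.08
Buyer bears (B): 1694.95 + 289.29 + 375.61 + 4535.25 + 451.19 + 1063.72 + 243.64 + 1885.70 = 10539.35
Landed cost (B) = invoice 15378.86 + 10539.35 + duty 4954.08 = 30872.29
Difference = |31103.64 − 30872.29| = 231.35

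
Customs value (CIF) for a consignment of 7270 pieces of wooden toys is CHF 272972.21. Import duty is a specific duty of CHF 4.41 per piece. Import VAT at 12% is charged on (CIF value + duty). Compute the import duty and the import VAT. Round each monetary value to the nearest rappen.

Import duty = 7270 × 4.41 = 32060.70
VAT base = CIF + duty = 272972.21 + 32060.70 = 305032.91
Import VAT = 305032.91 × 12% = 36603.95

Import duty: CHF 32060.70; import VAT: CHF 36603.95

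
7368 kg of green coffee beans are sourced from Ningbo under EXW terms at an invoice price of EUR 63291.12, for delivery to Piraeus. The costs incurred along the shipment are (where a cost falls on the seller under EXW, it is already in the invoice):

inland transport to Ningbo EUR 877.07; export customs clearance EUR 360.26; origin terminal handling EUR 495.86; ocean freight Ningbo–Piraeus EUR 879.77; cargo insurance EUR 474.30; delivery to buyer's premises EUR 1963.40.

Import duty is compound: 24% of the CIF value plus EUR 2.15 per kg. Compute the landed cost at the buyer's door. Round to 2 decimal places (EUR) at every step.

EXW: the seller makes goods available at their premises; the buyer bears all onward costs.
CIF value = EXW price + inland to port + export clearance + origin terminal + freight + insurance = 63291.12 + 877.07 + 360.26 + 495.86 + 879.77 + 474.30 = 66378.38
Ad valorem component: 66378.38 × 24% = 15930.81
Specific component: 7368 × 2.15 = 15841.20
Import duty = 15930.81 + 15841.20 = 31772.01
Buyer bears: inland to port 877.07 + export clearance 360.26 + origin terminal 495.86 + freight 879.77 + insurance 474.30 + delivery 1963.40 + duty 31772.01 = 36822.67
Landed cost = invoice 63291.12 + 36822.67 = 100113.79

Total landed cost: EUR 100113.79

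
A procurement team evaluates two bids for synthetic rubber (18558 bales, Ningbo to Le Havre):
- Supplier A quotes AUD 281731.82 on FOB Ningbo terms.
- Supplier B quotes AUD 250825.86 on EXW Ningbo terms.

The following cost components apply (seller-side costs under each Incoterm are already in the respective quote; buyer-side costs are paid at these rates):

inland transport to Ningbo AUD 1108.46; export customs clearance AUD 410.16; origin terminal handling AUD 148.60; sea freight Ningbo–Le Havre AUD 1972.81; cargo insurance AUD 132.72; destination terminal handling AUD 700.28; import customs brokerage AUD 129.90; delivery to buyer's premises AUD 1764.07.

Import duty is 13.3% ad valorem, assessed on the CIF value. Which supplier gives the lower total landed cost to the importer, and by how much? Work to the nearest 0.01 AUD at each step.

Supplier B is cheaper by AUD 33127.49

Supplier A (FOB):
CIF value = FOB price + freight + insurance = 281731.82 + 1972.81 + 132.72 = 283837.35
Import duty = 283837.35 × 13.3% = 37750.37
Buyer bears (A): 1972.81 + 132.72 + 700.28 + 129.90 + 1764.07 = 4699.78
Landed cost (A) = invoice 281731.82 + 4699.78 + duty 37750.37 = 324181.97
Supplier B (EXW):
CIF value = EXW price + inland to port + export clearance + origin terminal + freight + insurance = 250825.86 + 1108.46 + 410.16 + 148.60 + 1972.81 + 132.72 = 254598.61
Import duty = 254598.61 × 13.3% = 33861.62
Buyer bears (B): 1108.46 + 410.16 + 148.60 + 1972.81 + 132.72 + 700.28 + 129.90 + 1764.07 = 6367.00
Landed cost (B) = invoice 250825.86 + 6367.00 + duty 33861.62 = 291054.48
Difference = |324181.97 − 291054.48| = 33127.49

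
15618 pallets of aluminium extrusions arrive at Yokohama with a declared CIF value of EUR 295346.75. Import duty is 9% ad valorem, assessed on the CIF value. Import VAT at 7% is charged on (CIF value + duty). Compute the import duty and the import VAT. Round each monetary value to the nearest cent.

Import duty: EUR 26581.21; import VAT: EUR 22534.96

Import duty = 295346.75 × 9% = 26581.21
VAT base = CIF + duty = 295346.75 + 26581.21 = 321927.96
Import VAT = 321927.96 × 7% = 22534.96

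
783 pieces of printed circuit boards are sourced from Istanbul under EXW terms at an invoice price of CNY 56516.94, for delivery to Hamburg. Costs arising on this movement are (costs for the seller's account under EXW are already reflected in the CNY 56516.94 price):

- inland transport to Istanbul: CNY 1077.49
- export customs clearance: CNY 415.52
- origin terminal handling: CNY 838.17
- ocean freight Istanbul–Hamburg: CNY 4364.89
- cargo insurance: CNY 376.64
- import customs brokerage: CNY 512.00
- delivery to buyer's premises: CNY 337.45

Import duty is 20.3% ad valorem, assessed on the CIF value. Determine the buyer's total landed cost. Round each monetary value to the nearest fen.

Total landed cost: CNY 77347.80

EXW: the seller makes goods available at their premises; the buyer bears all onward costs.
CIF value = EXW price + inland to port + export clearance + origin terminal + freight + insurance = 56516.94 + 1077.49 + 415.52 + 838.17 + 4364.89 + 376.64 = 63589.65
Import duty = 63589.65 × 20.3% = 12908.70
Buyer bears: inland to port 1077.49 + export clearance 415.52 + origin terminal 838.17 + freight 4364.89 + insurance 376.64 + brokerage 512.00 + delivery 337.45 + duty 12908.70 = 20830.86
Landed cost = invoice 56516.94 + 20830.86 = 77347.80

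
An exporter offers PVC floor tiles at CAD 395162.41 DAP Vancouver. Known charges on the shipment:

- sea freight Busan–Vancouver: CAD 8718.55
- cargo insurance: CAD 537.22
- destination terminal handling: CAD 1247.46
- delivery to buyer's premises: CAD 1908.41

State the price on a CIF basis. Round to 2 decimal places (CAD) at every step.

Not relevant to the conversion: insurance, freight — on the seller under both DAP and CIF; already in the DAP price and stays in the CIF price.
From DAP to CIF, the seller no longer bears: destination terminal, delivery.
CIF price = 395162.41 − 1247.46 − 1908.41 = 392006.54

CIF price: CAD 392006.54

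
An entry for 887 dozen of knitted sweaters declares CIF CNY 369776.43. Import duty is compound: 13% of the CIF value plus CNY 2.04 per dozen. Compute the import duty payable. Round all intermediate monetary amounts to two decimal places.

Ad valorem component: 369776.43 × 13% = 48070.94
Specific component: 887 × 2.04 = 1809.48
Import duty = 48070.94 + 1809.48 = 49880.42

Import duty: CNY 49880.42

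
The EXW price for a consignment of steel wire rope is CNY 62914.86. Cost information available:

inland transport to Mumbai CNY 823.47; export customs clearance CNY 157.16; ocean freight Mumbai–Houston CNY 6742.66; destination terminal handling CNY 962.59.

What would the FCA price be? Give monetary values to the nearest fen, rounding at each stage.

Not relevant to the conversion: destination terminal, freight — on the buyer under both terms; not part of either seller's price.
From EXW to FCA, the seller additionally bears: inland to port, export clearance.
FCA price = 62914.86 + 823.47 + 157.16 = 63895.49

FCA price: CNY 63895.49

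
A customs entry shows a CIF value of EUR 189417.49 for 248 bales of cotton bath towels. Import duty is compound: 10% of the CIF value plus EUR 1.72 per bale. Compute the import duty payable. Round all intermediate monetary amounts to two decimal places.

Ad valorem component: 189417.49 × 10% = 18941.75
Specific component: 248 × 1.72 = 426.56
Import duty = 18941.75 + 426.56 = 19368.31

Import duty: EUR 19368.31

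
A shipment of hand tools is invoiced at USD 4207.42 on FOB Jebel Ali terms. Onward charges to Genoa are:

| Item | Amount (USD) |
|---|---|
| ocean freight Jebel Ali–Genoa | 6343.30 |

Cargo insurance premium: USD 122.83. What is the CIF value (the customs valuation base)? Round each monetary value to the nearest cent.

CIF value: USD 10673.55

CIF = FOB price + freight + insurance
CIF = 4207.42 + 6343.30 + 122.83 = 10673.55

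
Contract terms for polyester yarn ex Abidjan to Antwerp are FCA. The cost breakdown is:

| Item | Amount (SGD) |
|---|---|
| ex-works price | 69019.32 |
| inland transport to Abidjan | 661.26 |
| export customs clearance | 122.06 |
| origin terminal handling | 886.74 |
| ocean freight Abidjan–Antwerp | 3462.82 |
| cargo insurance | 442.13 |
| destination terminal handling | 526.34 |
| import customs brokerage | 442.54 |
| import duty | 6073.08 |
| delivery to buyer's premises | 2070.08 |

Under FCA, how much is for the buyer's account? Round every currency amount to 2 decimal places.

Buyer's account: SGD 13903.73

FCA: the seller delivers export-cleared goods to the carrier; the buyer bears costs from that point.
Seller's account: goods 69019.32 + inland to port 661.26 + export clearance 122.06 = 69802.64
Buyer's account: origin terminal 886.74 + freight 3462.82 + insurance 442.13 + destination terminal 526.34 + brokerage 442.54 + duty 6073.08 + delivery 2070.08 = 13903.73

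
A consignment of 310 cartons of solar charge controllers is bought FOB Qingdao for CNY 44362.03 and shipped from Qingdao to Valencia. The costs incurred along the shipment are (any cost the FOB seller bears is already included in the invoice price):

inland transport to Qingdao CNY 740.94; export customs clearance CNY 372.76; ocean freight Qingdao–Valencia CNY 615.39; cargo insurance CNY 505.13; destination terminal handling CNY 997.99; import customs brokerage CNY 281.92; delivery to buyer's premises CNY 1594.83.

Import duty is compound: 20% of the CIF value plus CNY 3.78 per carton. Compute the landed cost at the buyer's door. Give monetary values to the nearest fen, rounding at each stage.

FOB: the seller bears costs until goods are on board at the origin port; the buyer bears freight, insurance and all costs thereafter.
Already in the invoice (seller's account under FOB): inland to port, export clearance — exclude.
CIF value = FOB price + freight + insurance = 44362.03 + 615.39 + 505.13 = 45482.55
Ad valorem component: 45482.55 × 20% = 9096.51
Specific component: 310 × 3.78 = 1171.80
Import duty = 9096.51 + 1171.80 = 10268.31
Buyer bears: freight 615.39 + insurance 505.13 + destination terminal 997.99 + brokerage 281.92 + delivery 1594.83 + duty 10268.31 = 14263.57
Landed cost = invoice 44362.03 + 14263.57 = 58625.60

Total landed cost: CNY 58625.60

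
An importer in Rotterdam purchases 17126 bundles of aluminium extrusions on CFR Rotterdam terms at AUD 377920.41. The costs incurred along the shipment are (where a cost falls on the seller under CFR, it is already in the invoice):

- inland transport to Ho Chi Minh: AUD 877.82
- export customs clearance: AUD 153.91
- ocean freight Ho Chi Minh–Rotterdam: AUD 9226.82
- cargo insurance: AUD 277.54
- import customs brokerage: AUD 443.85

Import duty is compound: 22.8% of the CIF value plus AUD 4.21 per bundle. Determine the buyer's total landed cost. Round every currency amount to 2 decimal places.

Total landed cost: AUD 536971.39

CFR: the seller pays costs through ocean freight to the destination port, but not insurance.
Already in the invoice (seller's account under CFR): inland to port, export clearance, freight — exclude.
CIF value = CFR price + insurance = 377920.41 + 277.54 = 378197.95
Ad valorem component: 378197.95 × 22.8% = 86229.13
Specific component: 17126 × 4.21 = 72100.46
Import duty = 86229.13 + 72100.46 = 158329.59
Buyer bears: insurance 277.54 + brokerage 443.85 + duty 158329.59 = 159050.98
Landed cost = invoice 377920.41 + 159050.98 = 536971.39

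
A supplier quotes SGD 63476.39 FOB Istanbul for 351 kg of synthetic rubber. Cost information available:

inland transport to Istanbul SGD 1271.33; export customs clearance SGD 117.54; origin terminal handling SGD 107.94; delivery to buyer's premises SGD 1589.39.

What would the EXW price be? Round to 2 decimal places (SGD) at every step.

EXW price: SGD 61979.58

Not relevant to the conversion: delivery — on the buyer under both terms; not part of either seller's price.
From FOB to EXW, the seller no longer bears: inland to port, export clearance, origin terminal.
EXW price = 63476.39 − 1271.33 − 117.54 − 107.94 = 61979.58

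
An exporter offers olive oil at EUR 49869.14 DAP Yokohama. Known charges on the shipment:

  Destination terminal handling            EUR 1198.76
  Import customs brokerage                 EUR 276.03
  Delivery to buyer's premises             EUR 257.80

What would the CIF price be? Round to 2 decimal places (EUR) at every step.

Not relevant to the conversion: brokerage — on the buyer under both terms; not part of either seller's price.
From DAP to CIF, the seller no longer bears: destination terminal, delivery.
CIF price = 49869.14 − 1198.76 − 257.80 = 48412.58

CIF price: EUR 48412.58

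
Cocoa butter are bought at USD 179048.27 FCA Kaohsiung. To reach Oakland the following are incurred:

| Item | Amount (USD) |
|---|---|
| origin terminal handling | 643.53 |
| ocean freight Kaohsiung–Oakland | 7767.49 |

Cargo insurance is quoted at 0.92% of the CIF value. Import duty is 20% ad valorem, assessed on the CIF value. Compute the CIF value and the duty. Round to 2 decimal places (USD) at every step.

Let C be the CIF value. C = FCA price + pre-shipment costs + freight + 0.92% × C
C − 0.92% × C = 179048.27 + 643.53 + 7767.49
0.9908 × C = 187459.29
C = 187459.29 / 0.9908 = 189199.93
Insurance premium = 0.92% × 189199.93 = 1740.64
Import duty = 189199.93 × 20% = 37839.99

CIF value: USD 189199.93; import duty: USD 37839.99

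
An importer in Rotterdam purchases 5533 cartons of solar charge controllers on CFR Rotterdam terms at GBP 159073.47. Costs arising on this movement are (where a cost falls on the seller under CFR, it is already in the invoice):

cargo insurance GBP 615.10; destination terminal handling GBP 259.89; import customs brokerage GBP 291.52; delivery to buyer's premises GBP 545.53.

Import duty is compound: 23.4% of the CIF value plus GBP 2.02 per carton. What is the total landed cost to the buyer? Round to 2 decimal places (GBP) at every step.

CFR: the seller pays costs through ocean freight to the destination port, but not insurance.
CIF value = CFR price + insurance = 159073.47 + 615.10 = 159688.57
Ad valorem component: 159688.57 × 23.4% = 37367.13
Specific component: 5533 × 2.02 = 11176.66
Import duty = 37367.13 + 11176.66 = 48543.79
Buyer bears: insurance 615.10 + destination terminal 259.89 + brokerage 291.52 + delivery 545.53 + duty 48543.79 = 50255.83
Landed cost = invoice 159073.47 + 50255.83 = 209329.30

Total landed cost: GBP 209329.30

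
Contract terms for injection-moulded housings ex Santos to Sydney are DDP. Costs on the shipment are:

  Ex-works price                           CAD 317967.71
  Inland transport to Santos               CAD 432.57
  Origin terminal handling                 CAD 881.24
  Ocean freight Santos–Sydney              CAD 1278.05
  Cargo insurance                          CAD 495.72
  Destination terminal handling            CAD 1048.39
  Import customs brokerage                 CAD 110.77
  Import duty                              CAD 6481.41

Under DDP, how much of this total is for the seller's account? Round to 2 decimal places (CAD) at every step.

Seller's account: CAD 328695.86

DDP: the seller bears all costs including import duty.
Seller's account: goods 317967.71 + inland to port 432.57 + origin terminal 881.24 + freight 1278.05 + insurance 495.72 + destination terminal 1048.39 + brokerage 110.77 + duty 6481.41 = 328695.86
Buyer's account: 0.00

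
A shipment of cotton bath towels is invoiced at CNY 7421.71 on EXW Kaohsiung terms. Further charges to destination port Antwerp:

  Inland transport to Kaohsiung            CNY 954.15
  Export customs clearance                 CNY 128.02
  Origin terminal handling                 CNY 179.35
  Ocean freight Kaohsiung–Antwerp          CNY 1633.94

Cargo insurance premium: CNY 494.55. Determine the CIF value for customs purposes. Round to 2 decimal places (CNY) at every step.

CIF = EXW price + pre-shipment costs + freight + insurance
CIF = 7421.71 + 954.15 + 128.02 + 179.35 + 1633.94 + 494.55 = 10811.72

CIF value: CNY 10811.72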